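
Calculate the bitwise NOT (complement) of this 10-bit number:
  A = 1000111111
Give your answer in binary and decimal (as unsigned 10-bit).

Flip each bit (0->1, 1->0):
  1000111111
  0111000000

Answer: 0111000000 (448)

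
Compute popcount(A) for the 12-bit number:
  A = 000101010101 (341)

000101010101
1-bits at positions (from bit 0 = LSB): 0, 2, 4, 6, 8
Count = 5

Answer: 5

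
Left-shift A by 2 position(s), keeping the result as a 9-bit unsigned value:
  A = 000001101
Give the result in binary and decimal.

Shift left by 2: drop the top 2 bit(s), append 2 zero(s) on the right.
  000001101  ->  discard [00], keep [0001101], append 00
= 000110100

Answer: 000110100 (52)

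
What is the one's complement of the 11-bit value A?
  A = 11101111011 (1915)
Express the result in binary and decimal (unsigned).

Flip each bit (0->1, 1->0):
  11101111011
  00010000100

Answer: 00010000100 (132)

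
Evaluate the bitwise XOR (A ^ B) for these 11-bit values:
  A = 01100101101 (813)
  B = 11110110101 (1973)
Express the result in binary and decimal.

Apply ^ to each column (1 where bits differ):
  01100101101
^ 11110110101
-------------
  10010011000

Answer: 10010011000 (1176)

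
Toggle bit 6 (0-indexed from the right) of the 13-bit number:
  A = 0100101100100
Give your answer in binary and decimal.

Mask = 1 << 6 = 0000001000000
Bit 6 of A is 1; XOR with the mask flips it to 0.
  0100101100100
^ 0000001000000
---------------
  0100100100100

Answer: 0100100100100 (2340)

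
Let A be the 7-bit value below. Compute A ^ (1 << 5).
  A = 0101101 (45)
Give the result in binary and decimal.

Mask = 1 << 5 = 0100000
Bit 5 of A is 1; XOR with the mask flips it to 0.
  0101101
^ 0100000
---------
  0001101

Answer: 0001101 (13)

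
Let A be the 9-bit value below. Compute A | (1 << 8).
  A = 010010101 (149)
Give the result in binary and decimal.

Mask = 1 << 8 = 100000000
Bit 8 of A is 0, so OR-ing with the mask flips it to 1.
  010010101
| 100000000
-----------
  110010101

Answer: 110010101 (405)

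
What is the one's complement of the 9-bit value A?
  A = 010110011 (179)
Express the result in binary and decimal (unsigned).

Flip each bit (0->1, 1->0):
  010110011
  101001100

Answer: 101001100 (332)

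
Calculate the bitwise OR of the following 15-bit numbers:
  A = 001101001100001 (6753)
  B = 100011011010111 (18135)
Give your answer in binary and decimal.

Apply | to each column (1 where either bit is 1):
  001101001100001
| 100011011010111
-----------------
  101111011110111

Answer: 101111011110111 (24311)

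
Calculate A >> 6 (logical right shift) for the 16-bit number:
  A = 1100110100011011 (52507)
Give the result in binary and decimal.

Logical shift right by 6: drop the bottom 6 bit(s), prepend 6 zero(s) on the left.
  1100110100011011  ->  keep [1100110100], discard [011011], prepend 000000
= 0000001100110100

Answer: 0000001100110100 (820)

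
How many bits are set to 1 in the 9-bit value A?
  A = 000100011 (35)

000100011
1-bits at positions (from bit 0 = LSB): 0, 1, 5
Count = 3

Answer: 3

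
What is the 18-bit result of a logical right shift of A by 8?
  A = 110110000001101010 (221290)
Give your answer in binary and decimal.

Logical shift right by 8: drop the bottom 8 bit(s), prepend 8 zero(s) on the left.
  110110000001101010  ->  keep [1101100000], discard [01101010], prepend 00000000
= 000000001101100000

Answer: 000000001101100000 (864)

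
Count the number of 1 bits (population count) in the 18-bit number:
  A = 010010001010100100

010010001010100100
1-bits at positions (from bit 0 = LSB): 2, 5, 7, 9, 13, 16
Count = 6

Answer: 6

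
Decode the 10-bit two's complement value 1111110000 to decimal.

MSB is 1, so the value is negative. Find the magnitude:
1. Invert bits:  0000001111
2. Add 1:        0000010000  = 16
3. Apply sign:   -16

Answer: -16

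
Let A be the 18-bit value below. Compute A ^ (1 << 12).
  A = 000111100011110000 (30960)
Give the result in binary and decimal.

Mask = 1 << 12 = 000001000000000000
Bit 12 of A is 1; XOR with the mask flips it to 0.
  000111100011110000
^ 000001000000000000
--------------------
  000110100011110000

Answer: 000110100011110000 (26864)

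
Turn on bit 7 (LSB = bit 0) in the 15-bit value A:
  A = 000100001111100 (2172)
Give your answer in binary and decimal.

Mask = 1 << 7 = 000000010000000
Bit 7 of A is 0, so OR-ing with the mask flips it to 1.
  000100001111100
| 000000010000000
-----------------
  000100011111100

Answer: 000100011111100 (2300)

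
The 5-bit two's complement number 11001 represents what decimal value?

MSB is 1, so the value is negative. Find the magnitude:
1. Invert bits:  00110
2. Add 1:        00111  = 7
3. Apply sign:   -7

Answer: -7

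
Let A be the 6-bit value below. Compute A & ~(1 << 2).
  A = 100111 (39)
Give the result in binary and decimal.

Mask = ~(1 << 2) = 111011
Bit 2 of A is 1, so AND-ing with the mask clears it to 0.
  100111
& 111011
--------
  100011

Answer: 100011 (35)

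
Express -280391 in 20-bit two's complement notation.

1. Binary of +280391:  01000100011101000111
2. Invert bits:     10111011100010111000
3. Add 1:           10111011100010111001

Answer: 10111011100010111001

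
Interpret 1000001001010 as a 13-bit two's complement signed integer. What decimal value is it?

MSB is 1, so the value is negative. Find the magnitude:
1. Invert bits:  0111110110101
2. Add 1:        0111110110110  = 4022
3. Apply sign:   -4022

Answer: -4022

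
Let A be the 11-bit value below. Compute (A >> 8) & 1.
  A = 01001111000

Bit 8 is the 9th from the right.
  01001111000
    ^
That bit is 0.

Answer: 0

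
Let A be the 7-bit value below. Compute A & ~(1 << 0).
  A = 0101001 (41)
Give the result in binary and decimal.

Mask = ~(1 << 0) = 1111110
Bit 0 of A is 1, so AND-ing with the mask clears it to 0.
  0101001
& 1111110
---------
  0101000

Answer: 0101000 (40)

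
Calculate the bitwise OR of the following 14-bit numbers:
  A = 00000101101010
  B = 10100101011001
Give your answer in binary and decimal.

Apply | to each column (1 where either bit is 1):
  00000101101010
| 10100101011001
----------------
  10100101111011

Answer: 10100101111011 (10619)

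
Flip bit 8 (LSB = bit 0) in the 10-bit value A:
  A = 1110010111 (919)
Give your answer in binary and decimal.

Mask = 1 << 8 = 0100000000
Bit 8 of A is 1; XOR with the mask flips it to 0.
  1110010111
^ 0100000000
------------
  1010010111

Answer: 1010010111 (663)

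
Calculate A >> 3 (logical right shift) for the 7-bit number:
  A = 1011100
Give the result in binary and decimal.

Logical shift right by 3: drop the bottom 3 bit(s), prepend 3 zero(s) on the left.
  1011100  ->  keep [1011], discard [100], prepend 000
= 0001011

Answer: 0001011 (11)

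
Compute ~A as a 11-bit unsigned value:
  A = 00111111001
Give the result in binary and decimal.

Flip each bit (0->1, 1->0):
  00111111001
  11000000110

Answer: 11000000110 (1542)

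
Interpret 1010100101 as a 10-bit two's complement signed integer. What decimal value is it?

MSB is 1, so the value is negative. Find the magnitude:
1. Invert bits:  0101011010
2. Add 1:        0101011011  = 347
3. Apply sign:   -347

Answer: -347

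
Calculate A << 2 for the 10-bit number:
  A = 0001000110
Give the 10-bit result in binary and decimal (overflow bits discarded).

Shift left by 2: drop the top 2 bit(s), append 2 zero(s) on the right.
  0001000110  ->  discard [00], keep [01000110], append 00
= 0100011000

Answer: 0100011000 (280)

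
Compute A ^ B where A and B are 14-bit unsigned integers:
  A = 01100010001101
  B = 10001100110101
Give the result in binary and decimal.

Apply ^ to each column (1 where bits differ):
  01100010001101
^ 10001100110101
----------------
  11101110111000

Answer: 11101110111000 (15288)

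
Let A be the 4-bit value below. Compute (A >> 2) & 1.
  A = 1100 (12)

Bit 2 is the 3rd from the right.
  1100
   ^
That bit is 1.

Answer: 1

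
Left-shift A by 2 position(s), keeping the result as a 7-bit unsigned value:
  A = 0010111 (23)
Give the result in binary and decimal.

Shift left by 2: drop the top 2 bit(s), append 2 zero(s) on the right.
  0010111  ->  discard [00], keep [10111], append 00
= 1011100

Answer: 1011100 (92)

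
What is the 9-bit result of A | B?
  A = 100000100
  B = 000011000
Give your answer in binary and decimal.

Apply | to each column (1 where either bit is 1):
  100000100
| 000011000
-----------
  100011100

Answer: 100011100 (284)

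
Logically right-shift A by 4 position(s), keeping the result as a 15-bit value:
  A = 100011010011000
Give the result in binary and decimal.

Logical shift right by 4: drop the bottom 4 bit(s), prepend 4 zero(s) on the left.
  100011010011000  ->  keep [10001101001], discard [1000], prepend 0000
= 000010001101001

Answer: 000010001101001 (1129)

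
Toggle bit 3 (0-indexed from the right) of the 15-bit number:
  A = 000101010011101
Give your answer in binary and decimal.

Mask = 1 << 3 = 000000000001000
Bit 3 of A is 1; XOR with the mask flips it to 0.
  000101010011101
^ 000000000001000
-----------------
  000101010010101

Answer: 000101010010101 (2709)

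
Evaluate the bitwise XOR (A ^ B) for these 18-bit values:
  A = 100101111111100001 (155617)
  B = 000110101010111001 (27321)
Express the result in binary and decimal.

Apply ^ to each column (1 where bits differ):
  100101111111100001
^ 000110101010111001
--------------------
  100011010101011000

Answer: 100011010101011000 (144728)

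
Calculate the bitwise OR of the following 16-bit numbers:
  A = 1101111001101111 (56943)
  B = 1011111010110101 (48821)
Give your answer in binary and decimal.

Apply | to each column (1 where either bit is 1):
  1101111001101111
| 1011111010110101
------------------
  1111111011111111

Answer: 1111111011111111 (65279)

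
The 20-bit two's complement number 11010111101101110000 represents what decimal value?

MSB is 1, so the value is negative. Find the magnitude:
1. Invert bits:  00101000010010001111
2. Add 1:        00101000010010010000  = 165008
3. Apply sign:   -165008

Answer: -165008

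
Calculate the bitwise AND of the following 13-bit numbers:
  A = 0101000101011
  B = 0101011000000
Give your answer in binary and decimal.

Apply & to each column (1 only where both bits are 1):
  0101000101011
& 0101011000000
---------------
  0101000000000

Answer: 0101000000000 (2560)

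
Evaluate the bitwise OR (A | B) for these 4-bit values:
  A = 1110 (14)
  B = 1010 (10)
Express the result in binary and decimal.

Apply | to each column (1 where either bit is 1):
  1110
| 1010
------
  1110

Answer: 1110 (14)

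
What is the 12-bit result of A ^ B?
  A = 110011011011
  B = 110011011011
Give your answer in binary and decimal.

Apply ^ to each column (1 where bits differ):
  110011011011
^ 110011011011
--------------
  000000000000

Answer: 000000000000 (0)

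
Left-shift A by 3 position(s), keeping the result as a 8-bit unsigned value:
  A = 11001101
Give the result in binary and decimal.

Shift left by 3: drop the top 3 bit(s), append 3 zero(s) on the right.
  11001101  ->  discard [110], keep [01101], append 000
= 01101000

Answer: 01101000 (104)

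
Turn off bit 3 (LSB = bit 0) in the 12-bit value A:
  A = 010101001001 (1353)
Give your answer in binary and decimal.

Mask = ~(1 << 3) = 111111110111
Bit 3 of A is 1, so AND-ing with the mask clears it to 0.
  010101001001
& 111111110111
--------------
  010101000001

Answer: 010101000001 (1345)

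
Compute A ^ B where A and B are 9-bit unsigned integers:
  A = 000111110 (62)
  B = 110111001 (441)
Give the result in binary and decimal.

Apply ^ to each column (1 where bits differ):
  000111110
^ 110111001
-----------
  110000111

Answer: 110000111 (391)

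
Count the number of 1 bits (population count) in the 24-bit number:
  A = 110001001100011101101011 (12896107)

110001001100011101101011
1-bits at positions (from bit 0 = LSB): 0, 1, 3, 5, 6, 8, 9, 10, 14, 15, 18, 22, 23
Count = 13

Answer: 13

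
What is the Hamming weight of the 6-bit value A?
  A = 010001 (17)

010001
1-bits at positions (from bit 0 = LSB): 0, 4
Count = 2

Answer: 2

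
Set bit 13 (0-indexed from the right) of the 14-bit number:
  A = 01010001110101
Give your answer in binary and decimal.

Mask = 1 << 13 = 10000000000000
Bit 13 of A is 0, so OR-ing with the mask flips it to 1.
  01010001110101
| 10000000000000
----------------
  11010001110101

Answer: 11010001110101 (13429)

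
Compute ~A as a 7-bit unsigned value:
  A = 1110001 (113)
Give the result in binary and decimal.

Flip each bit (0->1, 1->0):
  1110001
  0001110

Answer: 0001110 (14)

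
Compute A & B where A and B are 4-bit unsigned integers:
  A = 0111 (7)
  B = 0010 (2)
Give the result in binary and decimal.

Apply & to each column (1 only where both bits are 1):
  0111
& 0010
------
  0010

Answer: 0010 (2)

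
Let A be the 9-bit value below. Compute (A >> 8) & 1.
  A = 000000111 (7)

Bit 8 is the 9th from the right.
  000000111
  ^
That bit is 0.

Answer: 0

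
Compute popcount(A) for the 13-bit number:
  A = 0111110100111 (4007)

0111110100111
1-bits at positions (from bit 0 = LSB): 0, 1, 2, 5, 7, 8, 9, 10, 11
Count = 9

Answer: 9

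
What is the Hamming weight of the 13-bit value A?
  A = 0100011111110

0100011111110
1-bits at positions (from bit 0 = LSB): 1, 2, 3, 4, 5, 6, 7, 11
Count = 8

Answer: 8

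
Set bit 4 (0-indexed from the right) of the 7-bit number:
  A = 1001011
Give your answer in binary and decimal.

Mask = 1 << 4 = 0010000
Bit 4 of A is 0, so OR-ing with the mask flips it to 1.
  1001011
| 0010000
---------
  1011011

Answer: 1011011 (91)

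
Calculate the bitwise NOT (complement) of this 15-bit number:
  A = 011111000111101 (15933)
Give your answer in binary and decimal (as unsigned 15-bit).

Flip each bit (0->1, 1->0):
  011111000111101
  100000111000010

Answer: 100000111000010 (16834)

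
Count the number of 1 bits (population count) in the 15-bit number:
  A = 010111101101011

010111101101011
1-bits at positions (from bit 0 = LSB): 0, 1, 3, 5, 6, 8, 9, 10, 11, 13
Count = 10

Answer: 10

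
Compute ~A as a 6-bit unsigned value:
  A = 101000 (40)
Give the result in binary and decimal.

Flip each bit (0->1, 1->0):
  101000
  010111

Answer: 010111 (23)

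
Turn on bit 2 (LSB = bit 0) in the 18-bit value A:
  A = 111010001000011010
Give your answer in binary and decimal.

Mask = 1 << 2 = 000000000000000100
Bit 2 of A is 0, so OR-ing with the mask flips it to 1.
  111010001000011010
| 000000000000000100
--------------------
  111010001000011110

Answer: 111010001000011110 (238110)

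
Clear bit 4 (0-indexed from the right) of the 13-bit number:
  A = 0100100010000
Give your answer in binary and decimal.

Mask = ~(1 << 4) = 1111111101111
Bit 4 of A is 1, so AND-ing with the mask clears it to 0.
  0100100010000
& 1111111101111
---------------
  0100100000000

Answer: 0100100000000 (2304)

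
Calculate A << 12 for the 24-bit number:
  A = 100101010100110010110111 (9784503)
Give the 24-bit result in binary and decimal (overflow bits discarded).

Shift left by 12: drop the top 12 bit(s), append 12 zero(s) on the right.
  100101010100110010110111  ->  discard [100101010100], keep [110010110111], append 000000000000
= 110010110111000000000000

Answer: 110010110111000000000000 (13332480)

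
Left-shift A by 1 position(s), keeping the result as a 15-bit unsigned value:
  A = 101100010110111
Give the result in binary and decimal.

Shift left by 1: drop the top 1 bit(s), append 1 zero(s) on the right.
  101100010110111  ->  discard [1], keep [01100010110111], append 0
= 011000101101110

Answer: 011000101101110 (12654)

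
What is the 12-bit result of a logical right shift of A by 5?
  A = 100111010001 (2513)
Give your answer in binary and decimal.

Logical shift right by 5: drop the bottom 5 bit(s), prepend 5 zero(s) on the left.
  100111010001  ->  keep [1001110], discard [10001], prepend 00000
= 000001001110

Answer: 000001001110 (78)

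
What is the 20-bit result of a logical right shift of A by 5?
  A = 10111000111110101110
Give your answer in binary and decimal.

Logical shift right by 5: drop the bottom 5 bit(s), prepend 5 zero(s) on the left.
  10111000111110101110  ->  keep [101110001111101], discard [01110], prepend 00000
= 00000101110001111101

Answer: 00000101110001111101 (23677)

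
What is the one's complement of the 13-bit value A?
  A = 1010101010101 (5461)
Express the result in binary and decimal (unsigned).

Flip each bit (0->1, 1->0):
  1010101010101
  0101010101010

Answer: 0101010101010 (2730)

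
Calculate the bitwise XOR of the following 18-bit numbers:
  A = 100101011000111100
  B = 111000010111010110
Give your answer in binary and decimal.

Apply ^ to each column (1 where bits differ):
  100101011000111100
^ 111000010111010110
--------------------
  011101001111101010

Answer: 011101001111101010 (119786)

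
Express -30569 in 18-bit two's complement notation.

1. Binary of +30569:  000111011101101001
2. Invert bits:     111000100010010110
3. Add 1:           111000100010010111

Answer: 111000100010010111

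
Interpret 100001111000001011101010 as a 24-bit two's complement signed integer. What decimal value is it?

MSB is 1, so the value is negative. Find the magnitude:
1. Invert bits:  011110000111110100010101
2. Add 1:        011110000111110100010110  = 7896342
3. Apply sign:   -7896342

Answer: -7896342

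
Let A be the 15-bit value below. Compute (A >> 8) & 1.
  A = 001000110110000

Bit 8 is the 9th from the right.
  001000110110000
        ^
That bit is 1.

Answer: 1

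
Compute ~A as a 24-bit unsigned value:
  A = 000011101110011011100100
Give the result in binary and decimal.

Flip each bit (0->1, 1->0):
  000011101110011011100100
  111100010001100100011011

Answer: 111100010001100100011011 (15800603)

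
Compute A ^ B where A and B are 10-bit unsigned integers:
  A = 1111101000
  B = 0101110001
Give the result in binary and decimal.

Apply ^ to each column (1 where bits differ):
  1111101000
^ 0101110001
------------
  1010011001

Answer: 1010011001 (665)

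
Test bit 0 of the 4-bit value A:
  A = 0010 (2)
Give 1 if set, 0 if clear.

Bit 0 is the 1st from the right.
  0010
     ^
That bit is 0.

Answer: 0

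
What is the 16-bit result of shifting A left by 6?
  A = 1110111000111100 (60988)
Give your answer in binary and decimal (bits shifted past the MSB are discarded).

Shift left by 6: drop the top 6 bit(s), append 6 zero(s) on the right.
  1110111000111100  ->  discard [111011], keep [1000111100], append 000000
= 1000111100000000

Answer: 1000111100000000 (36608)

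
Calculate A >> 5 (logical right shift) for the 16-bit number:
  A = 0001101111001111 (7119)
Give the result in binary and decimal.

Logical shift right by 5: drop the bottom 5 bit(s), prepend 5 zero(s) on the left.
  0001101111001111  ->  keep [00011011110], discard [01111], prepend 00000
= 0000000011011110

Answer: 0000000011011110 (222)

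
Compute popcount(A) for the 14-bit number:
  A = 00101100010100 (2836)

00101100010100
1-bits at positions (from bit 0 = LSB): 2, 4, 8, 9, 11
Count = 5

Answer: 5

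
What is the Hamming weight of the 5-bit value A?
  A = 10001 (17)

10001
1-bits at positions (from bit 0 = LSB): 0, 4
Count = 2

Answer: 2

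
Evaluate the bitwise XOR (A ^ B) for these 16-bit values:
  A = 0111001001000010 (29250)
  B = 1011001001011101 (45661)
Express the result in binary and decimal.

Apply ^ to each column (1 where bits differ):
  0111001001000010
^ 1011001001011101
------------------
  1100000000011111

Answer: 1100000000011111 (49183)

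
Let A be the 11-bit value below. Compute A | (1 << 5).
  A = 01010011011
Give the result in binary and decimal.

Mask = 1 << 5 = 00000100000
Bit 5 of A is 0, so OR-ing with the mask flips it to 1.
  01010011011
| 00000100000
-------------
  01010111011

Answer: 01010111011 (699)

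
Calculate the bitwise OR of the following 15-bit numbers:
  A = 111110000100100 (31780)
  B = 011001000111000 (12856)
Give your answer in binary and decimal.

Apply | to each column (1 where either bit is 1):
  111110000100100
| 011001000111000
-----------------
  111111000111100

Answer: 111111000111100 (32316)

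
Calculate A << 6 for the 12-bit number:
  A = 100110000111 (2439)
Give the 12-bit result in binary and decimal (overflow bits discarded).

Shift left by 6: drop the top 6 bit(s), append 6 zero(s) on the right.
  100110000111  ->  discard [100110], keep [000111], append 000000
= 000111000000

Answer: 000111000000 (448)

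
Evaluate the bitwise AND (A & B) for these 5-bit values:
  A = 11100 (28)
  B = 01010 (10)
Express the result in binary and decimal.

Apply & to each column (1 only where both bits are 1):
  11100
& 01010
-------
  01000

Answer: 01000 (8)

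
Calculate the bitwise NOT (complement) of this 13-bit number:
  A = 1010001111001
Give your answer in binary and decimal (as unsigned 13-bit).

Flip each bit (0->1, 1->0):
  1010001111001
  0101110000110

Answer: 0101110000110 (2950)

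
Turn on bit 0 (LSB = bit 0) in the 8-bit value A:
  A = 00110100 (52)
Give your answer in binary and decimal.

Mask = 1 << 0 = 00000001
Bit 0 of A is 0, so OR-ing with the mask flips it to 1.
  00110100
| 00000001
----------
  00110101

Answer: 00110101 (53)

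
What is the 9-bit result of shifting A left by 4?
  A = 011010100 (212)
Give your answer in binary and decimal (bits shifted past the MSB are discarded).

Shift left by 4: drop the top 4 bit(s), append 4 zero(s) on the right.
  011010100  ->  discard [0110], keep [10100], append 0000
= 101000000

Answer: 101000000 (320)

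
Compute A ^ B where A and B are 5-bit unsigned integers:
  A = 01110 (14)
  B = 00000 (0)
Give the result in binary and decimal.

Apply ^ to each column (1 where bits differ):
  01110
^ 00000
-------
  01110

Answer: 01110 (14)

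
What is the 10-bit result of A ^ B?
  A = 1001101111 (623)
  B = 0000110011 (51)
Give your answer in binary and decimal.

Apply ^ to each column (1 where bits differ):
  1001101111
^ 0000110011
------------
  1001011100

Answer: 1001011100 (604)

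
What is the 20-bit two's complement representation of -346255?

1. Binary of +346255:  01010100100010001111
2. Invert bits:     10101011011101110000
3. Add 1:           10101011011101110001

Answer: 10101011011101110001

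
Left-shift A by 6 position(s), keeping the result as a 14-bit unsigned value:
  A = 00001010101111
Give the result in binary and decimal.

Shift left by 6: drop the top 6 bit(s), append 6 zero(s) on the right.
  00001010101111  ->  discard [000010], keep [10101111], append 000000
= 10101111000000

Answer: 10101111000000 (11200)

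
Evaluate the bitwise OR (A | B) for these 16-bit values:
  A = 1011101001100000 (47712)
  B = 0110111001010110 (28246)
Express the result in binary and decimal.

Apply | to each column (1 where either bit is 1):
  1011101001100000
| 0110111001010110
------------------
  1111111001110110

Answer: 1111111001110110 (65142)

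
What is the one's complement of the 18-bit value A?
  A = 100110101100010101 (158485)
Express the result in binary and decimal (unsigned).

Flip each bit (0->1, 1->0):
  100110101100010101
  011001010011101010

Answer: 011001010011101010 (103658)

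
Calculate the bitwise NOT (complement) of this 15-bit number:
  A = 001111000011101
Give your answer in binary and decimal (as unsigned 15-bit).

Flip each bit (0->1, 1->0):
  001111000011101
  110000111100010

Answer: 110000111100010 (25058)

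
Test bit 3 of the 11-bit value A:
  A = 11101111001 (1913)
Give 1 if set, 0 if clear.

Bit 3 is the 4th from the right.
  11101111001
         ^
That bit is 1.

Answer: 1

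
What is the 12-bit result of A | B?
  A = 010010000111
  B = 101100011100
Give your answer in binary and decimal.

Apply | to each column (1 where either bit is 1):
  010010000111
| 101100011100
--------------
  111110011111

Answer: 111110011111 (3999)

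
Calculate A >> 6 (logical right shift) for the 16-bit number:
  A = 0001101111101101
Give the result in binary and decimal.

Logical shift right by 6: drop the bottom 6 bit(s), prepend 6 zero(s) on the left.
  0001101111101101  ->  keep [0001101111], discard [101101], prepend 000000
= 0000000001101111

Answer: 0000000001101111 (111)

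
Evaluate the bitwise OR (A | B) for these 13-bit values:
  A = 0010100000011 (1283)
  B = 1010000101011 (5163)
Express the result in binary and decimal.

Apply | to each column (1 where either bit is 1):
  0010100000011
| 1010000101011
---------------
  1010100101011

Answer: 1010100101011 (5419)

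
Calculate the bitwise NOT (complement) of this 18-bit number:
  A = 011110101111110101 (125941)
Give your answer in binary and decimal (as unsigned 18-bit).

Flip each bit (0->1, 1->0):
  011110101111110101
  100001010000001010

Answer: 100001010000001010 (136202)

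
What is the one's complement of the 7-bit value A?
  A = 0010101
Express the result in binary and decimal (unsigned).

Flip each bit (0->1, 1->0):
  0010101
  1101010

Answer: 1101010 (106)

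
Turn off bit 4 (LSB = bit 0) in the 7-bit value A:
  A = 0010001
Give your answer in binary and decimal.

Mask = ~(1 << 4) = 1101111
Bit 4 of A is 1, so AND-ing with the mask clears it to 0.
  0010001
& 1101111
---------
  0000001

Answer: 0000001 (1)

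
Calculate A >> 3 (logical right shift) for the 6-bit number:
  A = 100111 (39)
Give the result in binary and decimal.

Logical shift right by 3: drop the bottom 3 bit(s), prepend 3 zero(s) on the left.
  100111  ->  keep [100], discard [111], prepend 000
= 000100

Answer: 000100 (4)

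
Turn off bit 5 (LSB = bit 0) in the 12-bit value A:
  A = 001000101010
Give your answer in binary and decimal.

Mask = ~(1 << 5) = 111111011111
Bit 5 of A is 1, so AND-ing with the mask clears it to 0.
  001000101010
& 111111011111
--------------
  001000001010

Answer: 001000001010 (522)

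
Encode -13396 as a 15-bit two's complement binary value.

1. Binary of +13396:  011010001010100
2. Invert bits:     100101110101011
3. Add 1:           100101110101100

Answer: 100101110101100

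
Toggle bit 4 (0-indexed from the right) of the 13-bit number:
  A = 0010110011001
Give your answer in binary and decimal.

Mask = 1 << 4 = 0000000010000
Bit 4 of A is 1; XOR with the mask flips it to 0.
  0010110011001
^ 0000000010000
---------------
  0010110001001

Answer: 0010110001001 (1417)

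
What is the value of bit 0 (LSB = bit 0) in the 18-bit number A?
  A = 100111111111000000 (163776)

Bit 0 is the 1st from the right.
  100111111111000000
                   ^
That bit is 0.

Answer: 0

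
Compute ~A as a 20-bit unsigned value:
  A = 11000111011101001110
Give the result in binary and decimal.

Flip each bit (0->1, 1->0):
  11000111011101001110
  00111000100010110001

Answer: 00111000100010110001 (231601)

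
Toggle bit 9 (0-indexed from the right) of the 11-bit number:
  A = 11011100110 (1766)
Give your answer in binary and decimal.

Mask = 1 << 9 = 01000000000
Bit 9 of A is 1; XOR with the mask flips it to 0.
  11011100110
^ 01000000000
-------------
  10011100110

Answer: 10011100110 (1254)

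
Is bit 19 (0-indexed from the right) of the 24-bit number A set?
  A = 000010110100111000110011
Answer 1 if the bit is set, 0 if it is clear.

Bit 19 is the 20th from the right.
  000010110100111000110011
      ^
That bit is 1.

Answer: 1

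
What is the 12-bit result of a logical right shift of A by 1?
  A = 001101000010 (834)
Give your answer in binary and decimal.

Logical shift right by 1: drop the bottom 1 bit(s), prepend 1 zero(s) on the left.
  001101000010  ->  keep [00110100001], discard [0], prepend 0
= 000110100001

Answer: 000110100001 (417)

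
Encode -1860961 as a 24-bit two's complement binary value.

1. Binary of +1860961:  000111000110010101100001
2. Invert bits:     111000111001101010011110
3. Add 1:           111000111001101010011111

Answer: 111000111001101010011111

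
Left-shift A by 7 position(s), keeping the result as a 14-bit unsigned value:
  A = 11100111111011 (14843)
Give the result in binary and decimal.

Shift left by 7: drop the top 7 bit(s), append 7 zero(s) on the right.
  11100111111011  ->  discard [1110011], keep [1111011], append 0000000
= 11110110000000

Answer: 11110110000000 (15744)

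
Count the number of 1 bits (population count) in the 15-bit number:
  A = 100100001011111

100100001011111
1-bits at positions (from bit 0 = LSB): 0, 1, 2, 3, 4, 6, 11, 14
Count = 8

Answer: 8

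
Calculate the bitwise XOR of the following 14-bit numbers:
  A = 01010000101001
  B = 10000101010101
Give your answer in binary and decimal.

Apply ^ to each column (1 where bits differ):
  01010000101001
^ 10000101010101
----------------
  11010101111100

Answer: 11010101111100 (13692)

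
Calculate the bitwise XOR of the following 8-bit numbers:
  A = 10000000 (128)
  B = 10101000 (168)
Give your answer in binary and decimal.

Apply ^ to each column (1 where bits differ):
  10000000
^ 10101000
----------
  00101000

Answer: 00101000 (40)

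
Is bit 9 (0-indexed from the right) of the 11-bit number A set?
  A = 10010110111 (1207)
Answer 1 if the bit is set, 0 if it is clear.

Bit 9 is the 10th from the right.
  10010110111
   ^
That bit is 0.

Answer: 0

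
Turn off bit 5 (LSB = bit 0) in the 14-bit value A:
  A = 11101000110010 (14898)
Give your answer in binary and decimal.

Mask = ~(1 << 5) = 11111111011111
Bit 5 of A is 1, so AND-ing with the mask clears it to 0.
  11101000110010
& 11111111011111
----------------
  11101000010010

Answer: 11101000010010 (14866)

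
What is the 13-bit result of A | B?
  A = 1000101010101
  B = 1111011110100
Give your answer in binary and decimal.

Apply | to each column (1 where either bit is 1):
  1000101010101
| 1111011110100
---------------
  1111111110101

Answer: 1111111110101 (8181)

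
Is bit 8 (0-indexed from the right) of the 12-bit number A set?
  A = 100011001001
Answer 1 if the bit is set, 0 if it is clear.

Bit 8 is the 9th from the right.
  100011001001
     ^
That bit is 0.

Answer: 0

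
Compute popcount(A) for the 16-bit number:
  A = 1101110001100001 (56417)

1101110001100001
1-bits at positions (from bit 0 = LSB): 0, 5, 6, 10, 11, 12, 14, 15
Count = 8

Answer: 8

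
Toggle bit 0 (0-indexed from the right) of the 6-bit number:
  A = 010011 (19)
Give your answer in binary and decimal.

Mask = 1 << 0 = 000001
Bit 0 of A is 1; XOR with the mask flips it to 0.
  010011
^ 000001
--------
  010010

Answer: 010010 (18)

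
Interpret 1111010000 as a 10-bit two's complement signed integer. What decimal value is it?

MSB is 1, so the value is negative. Find the magnitude:
1. Invert bits:  0000101111
2. Add 1:        0000110000  = 48
3. Apply sign:   -48

Answer: -48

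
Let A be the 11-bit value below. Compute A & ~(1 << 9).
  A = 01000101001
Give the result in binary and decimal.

Mask = ~(1 << 9) = 10111111111
Bit 9 of A is 1, so AND-ing with the mask clears it to 0.
  01000101001
& 10111111111
-------------
  00000101001

Answer: 00000101001 (41)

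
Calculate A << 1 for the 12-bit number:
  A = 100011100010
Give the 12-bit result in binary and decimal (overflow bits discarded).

Shift left by 1: drop the top 1 bit(s), append 1 zero(s) on the right.
  100011100010  ->  discard [1], keep [00011100010], append 0
= 000111000100

Answer: 000111000100 (452)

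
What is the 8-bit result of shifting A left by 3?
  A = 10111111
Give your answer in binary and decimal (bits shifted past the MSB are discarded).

Shift left by 3: drop the top 3 bit(s), append 3 zero(s) on the right.
  10111111  ->  discard [101], keep [11111], append 000
= 11111000

Answer: 11111000 (248)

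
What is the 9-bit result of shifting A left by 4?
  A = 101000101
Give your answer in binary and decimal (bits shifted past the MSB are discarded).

Shift left by 4: drop the top 4 bit(s), append 4 zero(s) on the right.
  101000101  ->  discard [1010], keep [00101], append 0000
= 001010000

Answer: 001010000 (80)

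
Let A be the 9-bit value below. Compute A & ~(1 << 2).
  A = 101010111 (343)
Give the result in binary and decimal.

Mask = ~(1 << 2) = 111111011
Bit 2 of A is 1, so AND-ing with the mask clears it to 0.
  101010111
& 111111011
-----------
  101010011

Answer: 101010011 (339)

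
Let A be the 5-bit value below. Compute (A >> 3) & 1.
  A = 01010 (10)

Bit 3 is the 4th from the right.
  01010
   ^
That bit is 1.

Answer: 1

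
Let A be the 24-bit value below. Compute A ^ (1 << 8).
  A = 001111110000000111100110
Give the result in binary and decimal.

Mask = 1 << 8 = 000000000000000100000000
Bit 8 of A is 1; XOR with the mask flips it to 0.
  001111110000000111100110
^ 000000000000000100000000
--------------------------
  001111110000000011100110

Answer: 001111110000000011100110 (4128998)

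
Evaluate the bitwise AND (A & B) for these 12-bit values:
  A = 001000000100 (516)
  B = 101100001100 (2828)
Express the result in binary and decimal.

Apply & to each column (1 only where both bits are 1):
  001000000100
& 101100001100
--------------
  001000000100

Answer: 001000000100 (516)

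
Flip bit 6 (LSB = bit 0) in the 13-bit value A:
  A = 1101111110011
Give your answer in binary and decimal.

Mask = 1 << 6 = 0000001000000
Bit 6 of A is 1; XOR with the mask flips it to 0.
  1101111110011
^ 0000001000000
---------------
  1101110110011

Answer: 1101110110011 (7091)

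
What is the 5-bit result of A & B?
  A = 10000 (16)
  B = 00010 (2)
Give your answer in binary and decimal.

Apply & to each column (1 only where both bits are 1):
  10000
& 00010
-------
  00000

Answer: 00000 (0)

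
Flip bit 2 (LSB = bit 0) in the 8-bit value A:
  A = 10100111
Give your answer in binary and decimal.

Mask = 1 << 2 = 00000100
Bit 2 of A is 1; XOR with the mask flips it to 0.
  10100111
^ 00000100
----------
  10100011

Answer: 10100011 (163)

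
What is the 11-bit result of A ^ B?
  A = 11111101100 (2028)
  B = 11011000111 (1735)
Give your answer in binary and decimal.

Apply ^ to each column (1 where bits differ):
  11111101100
^ 11011000111
-------------
  00100101011

Answer: 00100101011 (299)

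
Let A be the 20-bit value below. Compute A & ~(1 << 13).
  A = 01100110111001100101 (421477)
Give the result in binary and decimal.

Mask = ~(1 << 13) = 11111101111111111111
Bit 13 of A is 1, so AND-ing with the mask clears it to 0.
  01100110111001100101
& 11111101111111111111
----------------------
  01100100111001100101

Answer: 01100100111001100101 (413285)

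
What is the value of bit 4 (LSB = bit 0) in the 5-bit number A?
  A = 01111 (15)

Bit 4 is the 5th from the right.
  01111
  ^
That bit is 0.

Answer: 0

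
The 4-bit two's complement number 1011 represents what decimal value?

MSB is 1, so the value is negative. Find the magnitude:
1. Invert bits:  0100
2. Add 1:        0101  = 5
3. Apply sign:   -5

Answer: -5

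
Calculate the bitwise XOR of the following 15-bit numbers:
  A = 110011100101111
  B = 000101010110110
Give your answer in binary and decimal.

Apply ^ to each column (1 where bits differ):
  110011100101111
^ 000101010110110
-----------------
  110110110011001

Answer: 110110110011001 (28057)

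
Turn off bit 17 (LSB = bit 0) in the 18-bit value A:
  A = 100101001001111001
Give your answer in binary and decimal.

Mask = ~(1 << 17) = 011111111111111111
Bit 17 of A is 1, so AND-ing with the mask clears it to 0.
  100101001001111001
& 011111111111111111
--------------------
  000101001001111001

Answer: 000101001001111001 (21113)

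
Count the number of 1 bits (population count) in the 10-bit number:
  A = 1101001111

1101001111
1-bits at positions (from bit 0 = LSB): 0, 1, 2, 3, 6, 8, 9
Count = 7

Answer: 7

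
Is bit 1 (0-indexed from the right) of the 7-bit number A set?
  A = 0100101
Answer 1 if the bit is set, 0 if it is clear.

Bit 1 is the 2nd from the right.
  0100101
       ^
That bit is 0.

Answer: 0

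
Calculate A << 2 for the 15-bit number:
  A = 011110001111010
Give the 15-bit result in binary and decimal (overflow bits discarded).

Shift left by 2: drop the top 2 bit(s), append 2 zero(s) on the right.
  011110001111010  ->  discard [01], keep [1110001111010], append 00
= 111000111101000

Answer: 111000111101000 (29160)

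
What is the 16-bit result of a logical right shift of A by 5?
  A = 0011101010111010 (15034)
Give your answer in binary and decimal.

Logical shift right by 5: drop the bottom 5 bit(s), prepend 5 zero(s) on the left.
  0011101010111010  ->  keep [00111010101], discard [11010], prepend 00000
= 0000000111010101

Answer: 0000000111010101 (469)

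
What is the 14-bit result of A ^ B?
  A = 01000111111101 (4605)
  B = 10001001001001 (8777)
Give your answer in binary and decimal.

Apply ^ to each column (1 where bits differ):
  01000111111101
^ 10001001001001
----------------
  11001110110100

Answer: 11001110110100 (13236)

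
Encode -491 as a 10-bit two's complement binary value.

1. Binary of +491:  0111101011
2. Invert bits:     1000010100
3. Add 1:           1000010101

Answer: 1000010101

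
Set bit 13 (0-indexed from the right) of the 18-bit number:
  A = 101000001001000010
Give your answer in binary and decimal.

Mask = 1 << 13 = 000010000000000000
Bit 13 of A is 0, so OR-ing with the mask flips it to 1.
  101000001001000010
| 000010000000000000
--------------------
  101010001001000010

Answer: 101010001001000010 (172610)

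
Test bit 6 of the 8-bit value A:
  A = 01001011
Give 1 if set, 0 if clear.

Bit 6 is the 7th from the right.
  01001011
   ^
That bit is 1.

Answer: 1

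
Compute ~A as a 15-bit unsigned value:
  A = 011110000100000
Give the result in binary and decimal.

Flip each bit (0->1, 1->0):
  011110000100000
  100001111011111

Answer: 100001111011111 (17375)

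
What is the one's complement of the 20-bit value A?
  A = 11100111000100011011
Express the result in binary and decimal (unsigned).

Flip each bit (0->1, 1->0):
  11100111000100011011
  00011000111011100100

Answer: 00011000111011100100 (102116)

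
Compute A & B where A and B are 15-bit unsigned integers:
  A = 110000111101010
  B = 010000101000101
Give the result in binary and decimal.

Apply & to each column (1 only where both bits are 1):
  110000111101010
& 010000101000101
-----------------
  010000101000000

Answer: 010000101000000 (8512)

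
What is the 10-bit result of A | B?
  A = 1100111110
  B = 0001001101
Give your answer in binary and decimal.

Apply | to each column (1 where either bit is 1):
  1100111110
| 0001001101
------------
  1101111111

Answer: 1101111111 (895)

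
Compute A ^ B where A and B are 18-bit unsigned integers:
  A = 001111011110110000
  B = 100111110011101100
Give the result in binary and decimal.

Apply ^ to each column (1 where bits differ):
  001111011110110000
^ 100111110011101100
--------------------
  101000101101011100

Answer: 101000101101011100 (166748)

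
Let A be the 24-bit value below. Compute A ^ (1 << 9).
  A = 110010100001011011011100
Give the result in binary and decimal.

Mask = 1 << 9 = 000000000000001000000000
Bit 9 of A is 1; XOR with the mask flips it to 0.
  110010100001011011011100
^ 000000000000001000000000
--------------------------
  110010100001010011011100

Answer: 110010100001010011011100 (13243612)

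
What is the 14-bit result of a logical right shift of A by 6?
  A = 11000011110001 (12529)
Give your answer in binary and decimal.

Logical shift right by 6: drop the bottom 6 bit(s), prepend 6 zero(s) on the left.
  11000011110001  ->  keep [11000011], discard [110001], prepend 000000
= 00000011000011

Answer: 00000011000011 (195)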